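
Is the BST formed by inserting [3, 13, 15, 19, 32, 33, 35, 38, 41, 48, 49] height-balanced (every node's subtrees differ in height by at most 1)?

Tree (level-order array): [3, None, 13, None, 15, None, 19, None, 32, None, 33, None, 35, None, 38, None, 41, None, 48, None, 49]
Definition: a tree is height-balanced if, at every node, |h(left) - h(right)| <= 1 (empty subtree has height -1).
Bottom-up per-node check:
  node 49: h_left=-1, h_right=-1, diff=0 [OK], height=0
  node 48: h_left=-1, h_right=0, diff=1 [OK], height=1
  node 41: h_left=-1, h_right=1, diff=2 [FAIL (|-1-1|=2 > 1)], height=2
  node 38: h_left=-1, h_right=2, diff=3 [FAIL (|-1-2|=3 > 1)], height=3
  node 35: h_left=-1, h_right=3, diff=4 [FAIL (|-1-3|=4 > 1)], height=4
  node 33: h_left=-1, h_right=4, diff=5 [FAIL (|-1-4|=5 > 1)], height=5
  node 32: h_left=-1, h_right=5, diff=6 [FAIL (|-1-5|=6 > 1)], height=6
  node 19: h_left=-1, h_right=6, diff=7 [FAIL (|-1-6|=7 > 1)], height=7
  node 15: h_left=-1, h_right=7, diff=8 [FAIL (|-1-7|=8 > 1)], height=8
  node 13: h_left=-1, h_right=8, diff=9 [FAIL (|-1-8|=9 > 1)], height=9
  node 3: h_left=-1, h_right=9, diff=10 [FAIL (|-1-9|=10 > 1)], height=10
Node 41 violates the condition: |-1 - 1| = 2 > 1.
Result: Not balanced


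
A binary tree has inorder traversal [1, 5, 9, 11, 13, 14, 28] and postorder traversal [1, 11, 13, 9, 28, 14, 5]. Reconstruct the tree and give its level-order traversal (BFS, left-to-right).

Inorder:   [1, 5, 9, 11, 13, 14, 28]
Postorder: [1, 11, 13, 9, 28, 14, 5]
Algorithm: postorder visits root last, so walk postorder right-to-left;
each value is the root of the current inorder slice — split it at that
value, recurse on the right subtree first, then the left.
Recursive splits:
  root=5; inorder splits into left=[1], right=[9, 11, 13, 14, 28]
  root=14; inorder splits into left=[9, 11, 13], right=[28]
  root=28; inorder splits into left=[], right=[]
  root=9; inorder splits into left=[], right=[11, 13]
  root=13; inorder splits into left=[11], right=[]
  root=11; inorder splits into left=[], right=[]
  root=1; inorder splits into left=[], right=[]
Reconstructed level-order: [5, 1, 14, 9, 28, 13, 11]


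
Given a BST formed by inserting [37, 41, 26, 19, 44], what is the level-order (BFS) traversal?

Tree insertion order: [37, 41, 26, 19, 44]
Tree (level-order array): [37, 26, 41, 19, None, None, 44]
BFS from the root, enqueuing left then right child of each popped node:
  queue [37] -> pop 37, enqueue [26, 41], visited so far: [37]
  queue [26, 41] -> pop 26, enqueue [19], visited so far: [37, 26]
  queue [41, 19] -> pop 41, enqueue [44], visited so far: [37, 26, 41]
  queue [19, 44] -> pop 19, enqueue [none], visited so far: [37, 26, 41, 19]
  queue [44] -> pop 44, enqueue [none], visited so far: [37, 26, 41, 19, 44]
Result: [37, 26, 41, 19, 44]


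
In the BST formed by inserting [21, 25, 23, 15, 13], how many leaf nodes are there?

Tree built from: [21, 25, 23, 15, 13]
Tree (level-order array): [21, 15, 25, 13, None, 23]
Rule: A leaf has 0 children.
Per-node child counts:
  node 21: 2 child(ren)
  node 15: 1 child(ren)
  node 13: 0 child(ren)
  node 25: 1 child(ren)
  node 23: 0 child(ren)
Matching nodes: [13, 23]
Count of leaf nodes: 2


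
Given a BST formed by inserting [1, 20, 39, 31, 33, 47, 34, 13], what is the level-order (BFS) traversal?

Tree insertion order: [1, 20, 39, 31, 33, 47, 34, 13]
Tree (level-order array): [1, None, 20, 13, 39, None, None, 31, 47, None, 33, None, None, None, 34]
BFS from the root, enqueuing left then right child of each popped node:
  queue [1] -> pop 1, enqueue [20], visited so far: [1]
  queue [20] -> pop 20, enqueue [13, 39], visited so far: [1, 20]
  queue [13, 39] -> pop 13, enqueue [none], visited so far: [1, 20, 13]
  queue [39] -> pop 39, enqueue [31, 47], visited so far: [1, 20, 13, 39]
  queue [31, 47] -> pop 31, enqueue [33], visited so far: [1, 20, 13, 39, 31]
  queue [47, 33] -> pop 47, enqueue [none], visited so far: [1, 20, 13, 39, 31, 47]
  queue [33] -> pop 33, enqueue [34], visited so far: [1, 20, 13, 39, 31, 47, 33]
  queue [34] -> pop 34, enqueue [none], visited so far: [1, 20, 13, 39, 31, 47, 33, 34]
Result: [1, 20, 13, 39, 31, 47, 33, 34]


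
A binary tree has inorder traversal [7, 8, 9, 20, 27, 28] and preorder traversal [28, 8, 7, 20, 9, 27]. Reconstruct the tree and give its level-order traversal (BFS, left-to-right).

Inorder:  [7, 8, 9, 20, 27, 28]
Preorder: [28, 8, 7, 20, 9, 27]
Algorithm: preorder visits root first, so consume preorder in order;
for each root, split the current inorder slice at that value into
left-subtree inorder and right-subtree inorder, then recurse.
Recursive splits:
  root=28; inorder splits into left=[7, 8, 9, 20, 27], right=[]
  root=8; inorder splits into left=[7], right=[9, 20, 27]
  root=7; inorder splits into left=[], right=[]
  root=20; inorder splits into left=[9], right=[27]
  root=9; inorder splits into left=[], right=[]
  root=27; inorder splits into left=[], right=[]
Reconstructed level-order: [28, 8, 7, 20, 9, 27]


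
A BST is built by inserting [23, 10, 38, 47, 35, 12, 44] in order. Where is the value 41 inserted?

Starting tree (level order): [23, 10, 38, None, 12, 35, 47, None, None, None, None, 44]
Insertion path: 23 -> 38 -> 47 -> 44
Result: insert 41 as left child of 44
Final tree (level order): [23, 10, 38, None, 12, 35, 47, None, None, None, None, 44, None, 41]


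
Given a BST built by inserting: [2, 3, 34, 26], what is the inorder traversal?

Tree insertion order: [2, 3, 34, 26]
Tree (level-order array): [2, None, 3, None, 34, 26]
Inorder traversal: [2, 3, 26, 34]


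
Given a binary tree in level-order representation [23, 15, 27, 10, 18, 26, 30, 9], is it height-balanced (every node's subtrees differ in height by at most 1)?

Tree (level-order array): [23, 15, 27, 10, 18, 26, 30, 9]
Definition: a tree is height-balanced if, at every node, |h(left) - h(right)| <= 1 (empty subtree has height -1).
Bottom-up per-node check:
  node 9: h_left=-1, h_right=-1, diff=0 [OK], height=0
  node 10: h_left=0, h_right=-1, diff=1 [OK], height=1
  node 18: h_left=-1, h_right=-1, diff=0 [OK], height=0
  node 15: h_left=1, h_right=0, diff=1 [OK], height=2
  node 26: h_left=-1, h_right=-1, diff=0 [OK], height=0
  node 30: h_left=-1, h_right=-1, diff=0 [OK], height=0
  node 27: h_left=0, h_right=0, diff=0 [OK], height=1
  node 23: h_left=2, h_right=1, diff=1 [OK], height=3
All nodes satisfy the balance condition.
Result: Balanced


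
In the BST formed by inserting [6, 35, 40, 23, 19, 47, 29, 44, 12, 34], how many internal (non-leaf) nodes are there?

Tree built from: [6, 35, 40, 23, 19, 47, 29, 44, 12, 34]
Tree (level-order array): [6, None, 35, 23, 40, 19, 29, None, 47, 12, None, None, 34, 44]
Rule: An internal node has at least one child.
Per-node child counts:
  node 6: 1 child(ren)
  node 35: 2 child(ren)
  node 23: 2 child(ren)
  node 19: 1 child(ren)
  node 12: 0 child(ren)
  node 29: 1 child(ren)
  node 34: 0 child(ren)
  node 40: 1 child(ren)
  node 47: 1 child(ren)
  node 44: 0 child(ren)
Matching nodes: [6, 35, 23, 19, 29, 40, 47]
Count of internal (non-leaf) nodes: 7


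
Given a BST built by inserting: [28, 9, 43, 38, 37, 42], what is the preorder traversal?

Tree insertion order: [28, 9, 43, 38, 37, 42]
Tree (level-order array): [28, 9, 43, None, None, 38, None, 37, 42]
Preorder traversal: [28, 9, 43, 38, 37, 42]


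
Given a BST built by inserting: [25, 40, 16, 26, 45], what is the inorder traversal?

Tree insertion order: [25, 40, 16, 26, 45]
Tree (level-order array): [25, 16, 40, None, None, 26, 45]
Inorder traversal: [16, 25, 26, 40, 45]


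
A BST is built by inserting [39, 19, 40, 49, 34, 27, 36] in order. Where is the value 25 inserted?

Starting tree (level order): [39, 19, 40, None, 34, None, 49, 27, 36]
Insertion path: 39 -> 19 -> 34 -> 27
Result: insert 25 as left child of 27
Final tree (level order): [39, 19, 40, None, 34, None, 49, 27, 36, None, None, 25]


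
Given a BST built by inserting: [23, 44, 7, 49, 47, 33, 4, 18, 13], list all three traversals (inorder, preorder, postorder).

Tree insertion order: [23, 44, 7, 49, 47, 33, 4, 18, 13]
Tree (level-order array): [23, 7, 44, 4, 18, 33, 49, None, None, 13, None, None, None, 47]
Inorder (L, root, R): [4, 7, 13, 18, 23, 33, 44, 47, 49]
Preorder (root, L, R): [23, 7, 4, 18, 13, 44, 33, 49, 47]
Postorder (L, R, root): [4, 13, 18, 7, 33, 47, 49, 44, 23]


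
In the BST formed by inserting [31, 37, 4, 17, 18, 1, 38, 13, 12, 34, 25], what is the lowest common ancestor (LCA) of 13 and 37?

Tree insertion order: [31, 37, 4, 17, 18, 1, 38, 13, 12, 34, 25]
Tree (level-order array): [31, 4, 37, 1, 17, 34, 38, None, None, 13, 18, None, None, None, None, 12, None, None, 25]
In a BST, the LCA of p=13, q=37 is the first node v on the
root-to-leaf path with p <= v <= q (go left if both < v, right if both > v).
Walk from root:
  at 31: 13 <= 31 <= 37, this is the LCA
LCA = 31


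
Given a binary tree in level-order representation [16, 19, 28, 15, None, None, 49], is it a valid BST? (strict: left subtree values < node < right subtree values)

Level-order array: [16, 19, 28, 15, None, None, 49]
Validate using subtree bounds (lo, hi): at each node, require lo < value < hi,
then recurse left with hi=value and right with lo=value.
Preorder trace (stopping at first violation):
  at node 16 with bounds (-inf, +inf): OK
  at node 19 with bounds (-inf, 16): VIOLATION
Node 19 violates its bound: not (-inf < 19 < 16).
Result: Not a valid BST


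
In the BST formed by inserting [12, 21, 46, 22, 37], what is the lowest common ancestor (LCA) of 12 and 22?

Tree insertion order: [12, 21, 46, 22, 37]
Tree (level-order array): [12, None, 21, None, 46, 22, None, None, 37]
In a BST, the LCA of p=12, q=22 is the first node v on the
root-to-leaf path with p <= v <= q (go left if both < v, right if both > v).
Walk from root:
  at 12: 12 <= 12 <= 22, this is the LCA
LCA = 12


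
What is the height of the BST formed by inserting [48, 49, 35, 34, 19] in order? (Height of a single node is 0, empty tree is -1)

Insertion order: [48, 49, 35, 34, 19]
Tree (level-order array): [48, 35, 49, 34, None, None, None, 19]
Compute height bottom-up (empty subtree = -1):
  height(19) = 1 + max(-1, -1) = 0
  height(34) = 1 + max(0, -1) = 1
  height(35) = 1 + max(1, -1) = 2
  height(49) = 1 + max(-1, -1) = 0
  height(48) = 1 + max(2, 0) = 3
Height = 3


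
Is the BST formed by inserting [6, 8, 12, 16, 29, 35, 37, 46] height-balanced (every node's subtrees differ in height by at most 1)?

Tree (level-order array): [6, None, 8, None, 12, None, 16, None, 29, None, 35, None, 37, None, 46]
Definition: a tree is height-balanced if, at every node, |h(left) - h(right)| <= 1 (empty subtree has height -1).
Bottom-up per-node check:
  node 46: h_left=-1, h_right=-1, diff=0 [OK], height=0
  node 37: h_left=-1, h_right=0, diff=1 [OK], height=1
  node 35: h_left=-1, h_right=1, diff=2 [FAIL (|-1-1|=2 > 1)], height=2
  node 29: h_left=-1, h_right=2, diff=3 [FAIL (|-1-2|=3 > 1)], height=3
  node 16: h_left=-1, h_right=3, diff=4 [FAIL (|-1-3|=4 > 1)], height=4
  node 12: h_left=-1, h_right=4, diff=5 [FAIL (|-1-4|=5 > 1)], height=5
  node 8: h_left=-1, h_right=5, diff=6 [FAIL (|-1-5|=6 > 1)], height=6
  node 6: h_left=-1, h_right=6, diff=7 [FAIL (|-1-6|=7 > 1)], height=7
Node 35 violates the condition: |-1 - 1| = 2 > 1.
Result: Not balanced


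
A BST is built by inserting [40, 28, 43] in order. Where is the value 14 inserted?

Starting tree (level order): [40, 28, 43]
Insertion path: 40 -> 28
Result: insert 14 as left child of 28
Final tree (level order): [40, 28, 43, 14]


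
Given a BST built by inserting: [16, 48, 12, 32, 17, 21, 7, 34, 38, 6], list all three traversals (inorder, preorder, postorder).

Tree insertion order: [16, 48, 12, 32, 17, 21, 7, 34, 38, 6]
Tree (level-order array): [16, 12, 48, 7, None, 32, None, 6, None, 17, 34, None, None, None, 21, None, 38]
Inorder (L, root, R): [6, 7, 12, 16, 17, 21, 32, 34, 38, 48]
Preorder (root, L, R): [16, 12, 7, 6, 48, 32, 17, 21, 34, 38]
Postorder (L, R, root): [6, 7, 12, 21, 17, 38, 34, 32, 48, 16]


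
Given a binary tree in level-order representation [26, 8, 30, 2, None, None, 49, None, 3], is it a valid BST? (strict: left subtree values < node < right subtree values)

Level-order array: [26, 8, 30, 2, None, None, 49, None, 3]
Validate using subtree bounds (lo, hi): at each node, require lo < value < hi,
then recurse left with hi=value and right with lo=value.
Preorder trace (stopping at first violation):
  at node 26 with bounds (-inf, +inf): OK
  at node 8 with bounds (-inf, 26): OK
  at node 2 with bounds (-inf, 8): OK
  at node 3 with bounds (2, 8): OK
  at node 30 with bounds (26, +inf): OK
  at node 49 with bounds (30, +inf): OK
No violation found at any node.
Result: Valid BST


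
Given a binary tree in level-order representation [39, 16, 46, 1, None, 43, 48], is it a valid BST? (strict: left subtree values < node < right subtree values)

Level-order array: [39, 16, 46, 1, None, 43, 48]
Validate using subtree bounds (lo, hi): at each node, require lo < value < hi,
then recurse left with hi=value and right with lo=value.
Preorder trace (stopping at first violation):
  at node 39 with bounds (-inf, +inf): OK
  at node 16 with bounds (-inf, 39): OK
  at node 1 with bounds (-inf, 16): OK
  at node 46 with bounds (39, +inf): OK
  at node 43 with bounds (39, 46): OK
  at node 48 with bounds (46, +inf): OK
No violation found at any node.
Result: Valid BST


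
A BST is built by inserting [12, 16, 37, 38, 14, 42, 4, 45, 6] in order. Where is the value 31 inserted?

Starting tree (level order): [12, 4, 16, None, 6, 14, 37, None, None, None, None, None, 38, None, 42, None, 45]
Insertion path: 12 -> 16 -> 37
Result: insert 31 as left child of 37
Final tree (level order): [12, 4, 16, None, 6, 14, 37, None, None, None, None, 31, 38, None, None, None, 42, None, 45]


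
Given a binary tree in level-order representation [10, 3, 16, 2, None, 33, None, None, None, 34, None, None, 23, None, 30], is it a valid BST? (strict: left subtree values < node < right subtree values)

Level-order array: [10, 3, 16, 2, None, 33, None, None, None, 34, None, None, 23, None, 30]
Validate using subtree bounds (lo, hi): at each node, require lo < value < hi,
then recurse left with hi=value and right with lo=value.
Preorder trace (stopping at first violation):
  at node 10 with bounds (-inf, +inf): OK
  at node 3 with bounds (-inf, 10): OK
  at node 2 with bounds (-inf, 3): OK
  at node 16 with bounds (10, +inf): OK
  at node 33 with bounds (10, 16): VIOLATION
Node 33 violates its bound: not (10 < 33 < 16).
Result: Not a valid BST


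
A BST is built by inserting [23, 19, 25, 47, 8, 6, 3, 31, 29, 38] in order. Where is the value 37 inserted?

Starting tree (level order): [23, 19, 25, 8, None, None, 47, 6, None, 31, None, 3, None, 29, 38]
Insertion path: 23 -> 25 -> 47 -> 31 -> 38
Result: insert 37 as left child of 38
Final tree (level order): [23, 19, 25, 8, None, None, 47, 6, None, 31, None, 3, None, 29, 38, None, None, None, None, 37]


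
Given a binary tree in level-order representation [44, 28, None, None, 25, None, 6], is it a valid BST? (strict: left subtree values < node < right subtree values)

Level-order array: [44, 28, None, None, 25, None, 6]
Validate using subtree bounds (lo, hi): at each node, require lo < value < hi,
then recurse left with hi=value and right with lo=value.
Preorder trace (stopping at first violation):
  at node 44 with bounds (-inf, +inf): OK
  at node 28 with bounds (-inf, 44): OK
  at node 25 with bounds (28, 44): VIOLATION
Node 25 violates its bound: not (28 < 25 < 44).
Result: Not a valid BST


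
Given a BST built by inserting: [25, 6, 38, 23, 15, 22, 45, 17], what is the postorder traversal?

Tree insertion order: [25, 6, 38, 23, 15, 22, 45, 17]
Tree (level-order array): [25, 6, 38, None, 23, None, 45, 15, None, None, None, None, 22, 17]
Postorder traversal: [17, 22, 15, 23, 6, 45, 38, 25]


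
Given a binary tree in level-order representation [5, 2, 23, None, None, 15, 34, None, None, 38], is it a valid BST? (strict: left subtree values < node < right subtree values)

Level-order array: [5, 2, 23, None, None, 15, 34, None, None, 38]
Validate using subtree bounds (lo, hi): at each node, require lo < value < hi,
then recurse left with hi=value and right with lo=value.
Preorder trace (stopping at first violation):
  at node 5 with bounds (-inf, +inf): OK
  at node 2 with bounds (-inf, 5): OK
  at node 23 with bounds (5, +inf): OK
  at node 15 with bounds (5, 23): OK
  at node 34 with bounds (23, +inf): OK
  at node 38 with bounds (23, 34): VIOLATION
Node 38 violates its bound: not (23 < 38 < 34).
Result: Not a valid BST


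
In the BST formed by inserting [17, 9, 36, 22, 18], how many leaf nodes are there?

Tree built from: [17, 9, 36, 22, 18]
Tree (level-order array): [17, 9, 36, None, None, 22, None, 18]
Rule: A leaf has 0 children.
Per-node child counts:
  node 17: 2 child(ren)
  node 9: 0 child(ren)
  node 36: 1 child(ren)
  node 22: 1 child(ren)
  node 18: 0 child(ren)
Matching nodes: [9, 18]
Count of leaf nodes: 2


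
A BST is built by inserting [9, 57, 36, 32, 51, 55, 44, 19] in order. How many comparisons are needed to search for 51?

Search path for 51: 9 -> 57 -> 36 -> 51
Found: True
Comparisons: 4


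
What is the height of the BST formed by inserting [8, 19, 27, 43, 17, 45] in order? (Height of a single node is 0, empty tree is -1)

Insertion order: [8, 19, 27, 43, 17, 45]
Tree (level-order array): [8, None, 19, 17, 27, None, None, None, 43, None, 45]
Compute height bottom-up (empty subtree = -1):
  height(17) = 1 + max(-1, -1) = 0
  height(45) = 1 + max(-1, -1) = 0
  height(43) = 1 + max(-1, 0) = 1
  height(27) = 1 + max(-1, 1) = 2
  height(19) = 1 + max(0, 2) = 3
  height(8) = 1 + max(-1, 3) = 4
Height = 4


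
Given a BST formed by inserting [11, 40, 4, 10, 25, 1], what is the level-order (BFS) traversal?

Tree insertion order: [11, 40, 4, 10, 25, 1]
Tree (level-order array): [11, 4, 40, 1, 10, 25]
BFS from the root, enqueuing left then right child of each popped node:
  queue [11] -> pop 11, enqueue [4, 40], visited so far: [11]
  queue [4, 40] -> pop 4, enqueue [1, 10], visited so far: [11, 4]
  queue [40, 1, 10] -> pop 40, enqueue [25], visited so far: [11, 4, 40]
  queue [1, 10, 25] -> pop 1, enqueue [none], visited so far: [11, 4, 40, 1]
  queue [10, 25] -> pop 10, enqueue [none], visited so far: [11, 4, 40, 1, 10]
  queue [25] -> pop 25, enqueue [none], visited so far: [11, 4, 40, 1, 10, 25]
Result: [11, 4, 40, 1, 10, 25]


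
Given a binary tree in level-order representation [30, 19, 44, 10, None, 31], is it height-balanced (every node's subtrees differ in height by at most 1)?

Tree (level-order array): [30, 19, 44, 10, None, 31]
Definition: a tree is height-balanced if, at every node, |h(left) - h(right)| <= 1 (empty subtree has height -1).
Bottom-up per-node check:
  node 10: h_left=-1, h_right=-1, diff=0 [OK], height=0
  node 19: h_left=0, h_right=-1, diff=1 [OK], height=1
  node 31: h_left=-1, h_right=-1, diff=0 [OK], height=0
  node 44: h_left=0, h_right=-1, diff=1 [OK], height=1
  node 30: h_left=1, h_right=1, diff=0 [OK], height=2
All nodes satisfy the balance condition.
Result: Balanced


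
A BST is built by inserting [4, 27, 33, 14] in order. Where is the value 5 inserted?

Starting tree (level order): [4, None, 27, 14, 33]
Insertion path: 4 -> 27 -> 14
Result: insert 5 as left child of 14
Final tree (level order): [4, None, 27, 14, 33, 5]


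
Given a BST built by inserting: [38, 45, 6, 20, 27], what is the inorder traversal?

Tree insertion order: [38, 45, 6, 20, 27]
Tree (level-order array): [38, 6, 45, None, 20, None, None, None, 27]
Inorder traversal: [6, 20, 27, 38, 45]


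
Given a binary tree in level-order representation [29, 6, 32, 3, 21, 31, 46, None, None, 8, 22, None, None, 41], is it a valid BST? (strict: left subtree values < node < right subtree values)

Level-order array: [29, 6, 32, 3, 21, 31, 46, None, None, 8, 22, None, None, 41]
Validate using subtree bounds (lo, hi): at each node, require lo < value < hi,
then recurse left with hi=value and right with lo=value.
Preorder trace (stopping at first violation):
  at node 29 with bounds (-inf, +inf): OK
  at node 6 with bounds (-inf, 29): OK
  at node 3 with bounds (-inf, 6): OK
  at node 21 with bounds (6, 29): OK
  at node 8 with bounds (6, 21): OK
  at node 22 with bounds (21, 29): OK
  at node 32 with bounds (29, +inf): OK
  at node 31 with bounds (29, 32): OK
  at node 46 with bounds (32, +inf): OK
  at node 41 with bounds (32, 46): OK
No violation found at any node.
Result: Valid BST


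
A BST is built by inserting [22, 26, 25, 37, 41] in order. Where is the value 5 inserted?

Starting tree (level order): [22, None, 26, 25, 37, None, None, None, 41]
Insertion path: 22
Result: insert 5 as left child of 22
Final tree (level order): [22, 5, 26, None, None, 25, 37, None, None, None, 41]


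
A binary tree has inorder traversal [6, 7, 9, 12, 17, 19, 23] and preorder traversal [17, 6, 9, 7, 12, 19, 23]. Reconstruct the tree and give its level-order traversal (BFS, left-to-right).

Inorder:  [6, 7, 9, 12, 17, 19, 23]
Preorder: [17, 6, 9, 7, 12, 19, 23]
Algorithm: preorder visits root first, so consume preorder in order;
for each root, split the current inorder slice at that value into
left-subtree inorder and right-subtree inorder, then recurse.
Recursive splits:
  root=17; inorder splits into left=[6, 7, 9, 12], right=[19, 23]
  root=6; inorder splits into left=[], right=[7, 9, 12]
  root=9; inorder splits into left=[7], right=[12]
  root=7; inorder splits into left=[], right=[]
  root=12; inorder splits into left=[], right=[]
  root=19; inorder splits into left=[], right=[23]
  root=23; inorder splits into left=[], right=[]
Reconstructed level-order: [17, 6, 19, 9, 23, 7, 12]


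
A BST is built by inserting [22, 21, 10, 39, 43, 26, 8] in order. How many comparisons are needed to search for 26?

Search path for 26: 22 -> 39 -> 26
Found: True
Comparisons: 3


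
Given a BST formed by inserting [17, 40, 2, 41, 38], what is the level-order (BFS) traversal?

Tree insertion order: [17, 40, 2, 41, 38]
Tree (level-order array): [17, 2, 40, None, None, 38, 41]
BFS from the root, enqueuing left then right child of each popped node:
  queue [17] -> pop 17, enqueue [2, 40], visited so far: [17]
  queue [2, 40] -> pop 2, enqueue [none], visited so far: [17, 2]
  queue [40] -> pop 40, enqueue [38, 41], visited so far: [17, 2, 40]
  queue [38, 41] -> pop 38, enqueue [none], visited so far: [17, 2, 40, 38]
  queue [41] -> pop 41, enqueue [none], visited so far: [17, 2, 40, 38, 41]
Result: [17, 2, 40, 38, 41]


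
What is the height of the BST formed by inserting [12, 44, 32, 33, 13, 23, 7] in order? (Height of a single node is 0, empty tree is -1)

Insertion order: [12, 44, 32, 33, 13, 23, 7]
Tree (level-order array): [12, 7, 44, None, None, 32, None, 13, 33, None, 23]
Compute height bottom-up (empty subtree = -1):
  height(7) = 1 + max(-1, -1) = 0
  height(23) = 1 + max(-1, -1) = 0
  height(13) = 1 + max(-1, 0) = 1
  height(33) = 1 + max(-1, -1) = 0
  height(32) = 1 + max(1, 0) = 2
  height(44) = 1 + max(2, -1) = 3
  height(12) = 1 + max(0, 3) = 4
Height = 4


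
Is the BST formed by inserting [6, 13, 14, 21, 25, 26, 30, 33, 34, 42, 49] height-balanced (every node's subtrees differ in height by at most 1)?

Tree (level-order array): [6, None, 13, None, 14, None, 21, None, 25, None, 26, None, 30, None, 33, None, 34, None, 42, None, 49]
Definition: a tree is height-balanced if, at every node, |h(left) - h(right)| <= 1 (empty subtree has height -1).
Bottom-up per-node check:
  node 49: h_left=-1, h_right=-1, diff=0 [OK], height=0
  node 42: h_left=-1, h_right=0, diff=1 [OK], height=1
  node 34: h_left=-1, h_right=1, diff=2 [FAIL (|-1-1|=2 > 1)], height=2
  node 33: h_left=-1, h_right=2, diff=3 [FAIL (|-1-2|=3 > 1)], height=3
  node 30: h_left=-1, h_right=3, diff=4 [FAIL (|-1-3|=4 > 1)], height=4
  node 26: h_left=-1, h_right=4, diff=5 [FAIL (|-1-4|=5 > 1)], height=5
  node 25: h_left=-1, h_right=5, diff=6 [FAIL (|-1-5|=6 > 1)], height=6
  node 21: h_left=-1, h_right=6, diff=7 [FAIL (|-1-6|=7 > 1)], height=7
  node 14: h_left=-1, h_right=7, diff=8 [FAIL (|-1-7|=8 > 1)], height=8
  node 13: h_left=-1, h_right=8, diff=9 [FAIL (|-1-8|=9 > 1)], height=9
  node 6: h_left=-1, h_right=9, diff=10 [FAIL (|-1-9|=10 > 1)], height=10
Node 34 violates the condition: |-1 - 1| = 2 > 1.
Result: Not balanced


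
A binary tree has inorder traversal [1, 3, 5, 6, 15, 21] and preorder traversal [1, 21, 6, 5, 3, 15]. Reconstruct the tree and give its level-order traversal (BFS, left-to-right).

Inorder:  [1, 3, 5, 6, 15, 21]
Preorder: [1, 21, 6, 5, 3, 15]
Algorithm: preorder visits root first, so consume preorder in order;
for each root, split the current inorder slice at that value into
left-subtree inorder and right-subtree inorder, then recurse.
Recursive splits:
  root=1; inorder splits into left=[], right=[3, 5, 6, 15, 21]
  root=21; inorder splits into left=[3, 5, 6, 15], right=[]
  root=6; inorder splits into left=[3, 5], right=[15]
  root=5; inorder splits into left=[3], right=[]
  root=3; inorder splits into left=[], right=[]
  root=15; inorder splits into left=[], right=[]
Reconstructed level-order: [1, 21, 6, 5, 15, 3]


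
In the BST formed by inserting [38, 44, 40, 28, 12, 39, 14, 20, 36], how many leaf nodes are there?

Tree built from: [38, 44, 40, 28, 12, 39, 14, 20, 36]
Tree (level-order array): [38, 28, 44, 12, 36, 40, None, None, 14, None, None, 39, None, None, 20]
Rule: A leaf has 0 children.
Per-node child counts:
  node 38: 2 child(ren)
  node 28: 2 child(ren)
  node 12: 1 child(ren)
  node 14: 1 child(ren)
  node 20: 0 child(ren)
  node 36: 0 child(ren)
  node 44: 1 child(ren)
  node 40: 1 child(ren)
  node 39: 0 child(ren)
Matching nodes: [20, 36, 39]
Count of leaf nodes: 3


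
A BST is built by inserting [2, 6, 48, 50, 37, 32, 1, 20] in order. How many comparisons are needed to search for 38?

Search path for 38: 2 -> 6 -> 48 -> 37
Found: False
Comparisons: 4


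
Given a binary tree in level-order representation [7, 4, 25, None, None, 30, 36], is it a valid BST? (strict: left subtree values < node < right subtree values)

Level-order array: [7, 4, 25, None, None, 30, 36]
Validate using subtree bounds (lo, hi): at each node, require lo < value < hi,
then recurse left with hi=value and right with lo=value.
Preorder trace (stopping at first violation):
  at node 7 with bounds (-inf, +inf): OK
  at node 4 with bounds (-inf, 7): OK
  at node 25 with bounds (7, +inf): OK
  at node 30 with bounds (7, 25): VIOLATION
Node 30 violates its bound: not (7 < 30 < 25).
Result: Not a valid BST


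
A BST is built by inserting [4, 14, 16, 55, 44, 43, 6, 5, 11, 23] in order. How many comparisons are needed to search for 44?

Search path for 44: 4 -> 14 -> 16 -> 55 -> 44
Found: True
Comparisons: 5


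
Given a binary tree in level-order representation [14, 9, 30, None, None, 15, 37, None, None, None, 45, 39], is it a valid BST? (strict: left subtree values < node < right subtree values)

Level-order array: [14, 9, 30, None, None, 15, 37, None, None, None, 45, 39]
Validate using subtree bounds (lo, hi): at each node, require lo < value < hi,
then recurse left with hi=value and right with lo=value.
Preorder trace (stopping at first violation):
  at node 14 with bounds (-inf, +inf): OK
  at node 9 with bounds (-inf, 14): OK
  at node 30 with bounds (14, +inf): OK
  at node 15 with bounds (14, 30): OK
  at node 37 with bounds (30, +inf): OK
  at node 45 with bounds (37, +inf): OK
  at node 39 with bounds (37, 45): OK
No violation found at any node.
Result: Valid BST


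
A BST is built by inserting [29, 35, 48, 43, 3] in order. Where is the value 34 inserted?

Starting tree (level order): [29, 3, 35, None, None, None, 48, 43]
Insertion path: 29 -> 35
Result: insert 34 as left child of 35
Final tree (level order): [29, 3, 35, None, None, 34, 48, None, None, 43]


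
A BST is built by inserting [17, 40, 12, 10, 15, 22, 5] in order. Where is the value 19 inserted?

Starting tree (level order): [17, 12, 40, 10, 15, 22, None, 5]
Insertion path: 17 -> 40 -> 22
Result: insert 19 as left child of 22
Final tree (level order): [17, 12, 40, 10, 15, 22, None, 5, None, None, None, 19]


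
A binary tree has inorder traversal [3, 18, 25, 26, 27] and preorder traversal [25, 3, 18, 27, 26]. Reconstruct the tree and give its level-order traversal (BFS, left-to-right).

Inorder:  [3, 18, 25, 26, 27]
Preorder: [25, 3, 18, 27, 26]
Algorithm: preorder visits root first, so consume preorder in order;
for each root, split the current inorder slice at that value into
left-subtree inorder and right-subtree inorder, then recurse.
Recursive splits:
  root=25; inorder splits into left=[3, 18], right=[26, 27]
  root=3; inorder splits into left=[], right=[18]
  root=18; inorder splits into left=[], right=[]
  root=27; inorder splits into left=[26], right=[]
  root=26; inorder splits into left=[], right=[]
Reconstructed level-order: [25, 3, 27, 18, 26]


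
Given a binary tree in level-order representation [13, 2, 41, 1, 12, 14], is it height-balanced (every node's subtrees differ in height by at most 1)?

Tree (level-order array): [13, 2, 41, 1, 12, 14]
Definition: a tree is height-balanced if, at every node, |h(left) - h(right)| <= 1 (empty subtree has height -1).
Bottom-up per-node check:
  node 1: h_left=-1, h_right=-1, diff=0 [OK], height=0
  node 12: h_left=-1, h_right=-1, diff=0 [OK], height=0
  node 2: h_left=0, h_right=0, diff=0 [OK], height=1
  node 14: h_left=-1, h_right=-1, diff=0 [OK], height=0
  node 41: h_left=0, h_right=-1, diff=1 [OK], height=1
  node 13: h_left=1, h_right=1, diff=0 [OK], height=2
All nodes satisfy the balance condition.
Result: Balanced


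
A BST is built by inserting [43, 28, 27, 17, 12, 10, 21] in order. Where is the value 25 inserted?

Starting tree (level order): [43, 28, None, 27, None, 17, None, 12, 21, 10]
Insertion path: 43 -> 28 -> 27 -> 17 -> 21
Result: insert 25 as right child of 21
Final tree (level order): [43, 28, None, 27, None, 17, None, 12, 21, 10, None, None, 25]


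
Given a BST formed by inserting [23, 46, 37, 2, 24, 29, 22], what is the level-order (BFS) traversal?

Tree insertion order: [23, 46, 37, 2, 24, 29, 22]
Tree (level-order array): [23, 2, 46, None, 22, 37, None, None, None, 24, None, None, 29]
BFS from the root, enqueuing left then right child of each popped node:
  queue [23] -> pop 23, enqueue [2, 46], visited so far: [23]
  queue [2, 46] -> pop 2, enqueue [22], visited so far: [23, 2]
  queue [46, 22] -> pop 46, enqueue [37], visited so far: [23, 2, 46]
  queue [22, 37] -> pop 22, enqueue [none], visited so far: [23, 2, 46, 22]
  queue [37] -> pop 37, enqueue [24], visited so far: [23, 2, 46, 22, 37]
  queue [24] -> pop 24, enqueue [29], visited so far: [23, 2, 46, 22, 37, 24]
  queue [29] -> pop 29, enqueue [none], visited so far: [23, 2, 46, 22, 37, 24, 29]
Result: [23, 2, 46, 22, 37, 24, 29]


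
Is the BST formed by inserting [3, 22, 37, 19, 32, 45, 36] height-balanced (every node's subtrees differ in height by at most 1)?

Tree (level-order array): [3, None, 22, 19, 37, None, None, 32, 45, None, 36]
Definition: a tree is height-balanced if, at every node, |h(left) - h(right)| <= 1 (empty subtree has height -1).
Bottom-up per-node check:
  node 19: h_left=-1, h_right=-1, diff=0 [OK], height=0
  node 36: h_left=-1, h_right=-1, diff=0 [OK], height=0
  node 32: h_left=-1, h_right=0, diff=1 [OK], height=1
  node 45: h_left=-1, h_right=-1, diff=0 [OK], height=0
  node 37: h_left=1, h_right=0, diff=1 [OK], height=2
  node 22: h_left=0, h_right=2, diff=2 [FAIL (|0-2|=2 > 1)], height=3
  node 3: h_left=-1, h_right=3, diff=4 [FAIL (|-1-3|=4 > 1)], height=4
Node 22 violates the condition: |0 - 2| = 2 > 1.
Result: Not balanced


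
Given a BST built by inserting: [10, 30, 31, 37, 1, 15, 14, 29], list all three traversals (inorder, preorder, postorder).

Tree insertion order: [10, 30, 31, 37, 1, 15, 14, 29]
Tree (level-order array): [10, 1, 30, None, None, 15, 31, 14, 29, None, 37]
Inorder (L, root, R): [1, 10, 14, 15, 29, 30, 31, 37]
Preorder (root, L, R): [10, 1, 30, 15, 14, 29, 31, 37]
Postorder (L, R, root): [1, 14, 29, 15, 37, 31, 30, 10]


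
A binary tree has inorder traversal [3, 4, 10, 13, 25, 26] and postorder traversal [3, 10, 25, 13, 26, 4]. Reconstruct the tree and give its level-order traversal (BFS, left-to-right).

Inorder:   [3, 4, 10, 13, 25, 26]
Postorder: [3, 10, 25, 13, 26, 4]
Algorithm: postorder visits root last, so walk postorder right-to-left;
each value is the root of the current inorder slice — split it at that
value, recurse on the right subtree first, then the left.
Recursive splits:
  root=4; inorder splits into left=[3], right=[10, 13, 25, 26]
  root=26; inorder splits into left=[10, 13, 25], right=[]
  root=13; inorder splits into left=[10], right=[25]
  root=25; inorder splits into left=[], right=[]
  root=10; inorder splits into left=[], right=[]
  root=3; inorder splits into left=[], right=[]
Reconstructed level-order: [4, 3, 26, 13, 10, 25]


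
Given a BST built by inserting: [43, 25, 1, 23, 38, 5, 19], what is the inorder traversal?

Tree insertion order: [43, 25, 1, 23, 38, 5, 19]
Tree (level-order array): [43, 25, None, 1, 38, None, 23, None, None, 5, None, None, 19]
Inorder traversal: [1, 5, 19, 23, 25, 38, 43]


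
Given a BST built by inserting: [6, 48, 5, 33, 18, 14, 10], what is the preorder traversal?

Tree insertion order: [6, 48, 5, 33, 18, 14, 10]
Tree (level-order array): [6, 5, 48, None, None, 33, None, 18, None, 14, None, 10]
Preorder traversal: [6, 5, 48, 33, 18, 14, 10]


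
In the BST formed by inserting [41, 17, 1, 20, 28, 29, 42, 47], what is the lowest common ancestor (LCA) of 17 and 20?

Tree insertion order: [41, 17, 1, 20, 28, 29, 42, 47]
Tree (level-order array): [41, 17, 42, 1, 20, None, 47, None, None, None, 28, None, None, None, 29]
In a BST, the LCA of p=17, q=20 is the first node v on the
root-to-leaf path with p <= v <= q (go left if both < v, right if both > v).
Walk from root:
  at 41: both 17 and 20 < 41, go left
  at 17: 17 <= 17 <= 20, this is the LCA
LCA = 17


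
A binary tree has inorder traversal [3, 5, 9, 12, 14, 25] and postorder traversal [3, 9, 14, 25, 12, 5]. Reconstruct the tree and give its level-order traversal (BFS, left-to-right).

Inorder:   [3, 5, 9, 12, 14, 25]
Postorder: [3, 9, 14, 25, 12, 5]
Algorithm: postorder visits root last, so walk postorder right-to-left;
each value is the root of the current inorder slice — split it at that
value, recurse on the right subtree first, then the left.
Recursive splits:
  root=5; inorder splits into left=[3], right=[9, 12, 14, 25]
  root=12; inorder splits into left=[9], right=[14, 25]
  root=25; inorder splits into left=[14], right=[]
  root=14; inorder splits into left=[], right=[]
  root=9; inorder splits into left=[], right=[]
  root=3; inorder splits into left=[], right=[]
Reconstructed level-order: [5, 3, 12, 9, 25, 14]


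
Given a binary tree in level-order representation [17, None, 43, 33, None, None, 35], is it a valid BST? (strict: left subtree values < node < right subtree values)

Level-order array: [17, None, 43, 33, None, None, 35]
Validate using subtree bounds (lo, hi): at each node, require lo < value < hi,
then recurse left with hi=value and right with lo=value.
Preorder trace (stopping at first violation):
  at node 17 with bounds (-inf, +inf): OK
  at node 43 with bounds (17, +inf): OK
  at node 33 with bounds (17, 43): OK
  at node 35 with bounds (33, 43): OK
No violation found at any node.
Result: Valid BST


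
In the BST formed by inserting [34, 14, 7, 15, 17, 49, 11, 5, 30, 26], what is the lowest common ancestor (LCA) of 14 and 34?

Tree insertion order: [34, 14, 7, 15, 17, 49, 11, 5, 30, 26]
Tree (level-order array): [34, 14, 49, 7, 15, None, None, 5, 11, None, 17, None, None, None, None, None, 30, 26]
In a BST, the LCA of p=14, q=34 is the first node v on the
root-to-leaf path with p <= v <= q (go left if both < v, right if both > v).
Walk from root:
  at 34: 14 <= 34 <= 34, this is the LCA
LCA = 34


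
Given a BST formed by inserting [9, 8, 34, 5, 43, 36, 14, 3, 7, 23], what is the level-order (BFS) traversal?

Tree insertion order: [9, 8, 34, 5, 43, 36, 14, 3, 7, 23]
Tree (level-order array): [9, 8, 34, 5, None, 14, 43, 3, 7, None, 23, 36]
BFS from the root, enqueuing left then right child of each popped node:
  queue [9] -> pop 9, enqueue [8, 34], visited so far: [9]
  queue [8, 34] -> pop 8, enqueue [5], visited so far: [9, 8]
  queue [34, 5] -> pop 34, enqueue [14, 43], visited so far: [9, 8, 34]
  queue [5, 14, 43] -> pop 5, enqueue [3, 7], visited so far: [9, 8, 34, 5]
  queue [14, 43, 3, 7] -> pop 14, enqueue [23], visited so far: [9, 8, 34, 5, 14]
  queue [43, 3, 7, 23] -> pop 43, enqueue [36], visited so far: [9, 8, 34, 5, 14, 43]
  queue [3, 7, 23, 36] -> pop 3, enqueue [none], visited so far: [9, 8, 34, 5, 14, 43, 3]
  queue [7, 23, 36] -> pop 7, enqueue [none], visited so far: [9, 8, 34, 5, 14, 43, 3, 7]
  queue [23, 36] -> pop 23, enqueue [none], visited so far: [9, 8, 34, 5, 14, 43, 3, 7, 23]
  queue [36] -> pop 36, enqueue [none], visited so far: [9, 8, 34, 5, 14, 43, 3, 7, 23, 36]
Result: [9, 8, 34, 5, 14, 43, 3, 7, 23, 36]


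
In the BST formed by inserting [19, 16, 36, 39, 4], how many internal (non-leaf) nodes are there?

Tree built from: [19, 16, 36, 39, 4]
Tree (level-order array): [19, 16, 36, 4, None, None, 39]
Rule: An internal node has at least one child.
Per-node child counts:
  node 19: 2 child(ren)
  node 16: 1 child(ren)
  node 4: 0 child(ren)
  node 36: 1 child(ren)
  node 39: 0 child(ren)
Matching nodes: [19, 16, 36]
Count of internal (non-leaf) nodes: 3


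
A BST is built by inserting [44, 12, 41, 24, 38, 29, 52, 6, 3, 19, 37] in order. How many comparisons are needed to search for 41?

Search path for 41: 44 -> 12 -> 41
Found: True
Comparisons: 3


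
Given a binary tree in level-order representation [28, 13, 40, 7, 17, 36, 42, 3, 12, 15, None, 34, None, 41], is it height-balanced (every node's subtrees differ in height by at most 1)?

Tree (level-order array): [28, 13, 40, 7, 17, 36, 42, 3, 12, 15, None, 34, None, 41]
Definition: a tree is height-balanced if, at every node, |h(left) - h(right)| <= 1 (empty subtree has height -1).
Bottom-up per-node check:
  node 3: h_left=-1, h_right=-1, diff=0 [OK], height=0
  node 12: h_left=-1, h_right=-1, diff=0 [OK], height=0
  node 7: h_left=0, h_right=0, diff=0 [OK], height=1
  node 15: h_left=-1, h_right=-1, diff=0 [OK], height=0
  node 17: h_left=0, h_right=-1, diff=1 [OK], height=1
  node 13: h_left=1, h_right=1, diff=0 [OK], height=2
  node 34: h_left=-1, h_right=-1, diff=0 [OK], height=0
  node 36: h_left=0, h_right=-1, diff=1 [OK], height=1
  node 41: h_left=-1, h_right=-1, diff=0 [OK], height=0
  node 42: h_left=0, h_right=-1, diff=1 [OK], height=1
  node 40: h_left=1, h_right=1, diff=0 [OK], height=2
  node 28: h_left=2, h_right=2, diff=0 [OK], height=3
All nodes satisfy the balance condition.
Result: Balanced


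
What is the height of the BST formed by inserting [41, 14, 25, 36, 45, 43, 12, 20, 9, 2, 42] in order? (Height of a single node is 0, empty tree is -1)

Insertion order: [41, 14, 25, 36, 45, 43, 12, 20, 9, 2, 42]
Tree (level-order array): [41, 14, 45, 12, 25, 43, None, 9, None, 20, 36, 42, None, 2]
Compute height bottom-up (empty subtree = -1):
  height(2) = 1 + max(-1, -1) = 0
  height(9) = 1 + max(0, -1) = 1
  height(12) = 1 + max(1, -1) = 2
  height(20) = 1 + max(-1, -1) = 0
  height(36) = 1 + max(-1, -1) = 0
  height(25) = 1 + max(0, 0) = 1
  height(14) = 1 + max(2, 1) = 3
  height(42) = 1 + max(-1, -1) = 0
  height(43) = 1 + max(0, -1) = 1
  height(45) = 1 + max(1, -1) = 2
  height(41) = 1 + max(3, 2) = 4
Height = 4


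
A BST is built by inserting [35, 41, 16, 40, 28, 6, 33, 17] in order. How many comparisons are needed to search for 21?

Search path for 21: 35 -> 16 -> 28 -> 17
Found: False
Comparisons: 4
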